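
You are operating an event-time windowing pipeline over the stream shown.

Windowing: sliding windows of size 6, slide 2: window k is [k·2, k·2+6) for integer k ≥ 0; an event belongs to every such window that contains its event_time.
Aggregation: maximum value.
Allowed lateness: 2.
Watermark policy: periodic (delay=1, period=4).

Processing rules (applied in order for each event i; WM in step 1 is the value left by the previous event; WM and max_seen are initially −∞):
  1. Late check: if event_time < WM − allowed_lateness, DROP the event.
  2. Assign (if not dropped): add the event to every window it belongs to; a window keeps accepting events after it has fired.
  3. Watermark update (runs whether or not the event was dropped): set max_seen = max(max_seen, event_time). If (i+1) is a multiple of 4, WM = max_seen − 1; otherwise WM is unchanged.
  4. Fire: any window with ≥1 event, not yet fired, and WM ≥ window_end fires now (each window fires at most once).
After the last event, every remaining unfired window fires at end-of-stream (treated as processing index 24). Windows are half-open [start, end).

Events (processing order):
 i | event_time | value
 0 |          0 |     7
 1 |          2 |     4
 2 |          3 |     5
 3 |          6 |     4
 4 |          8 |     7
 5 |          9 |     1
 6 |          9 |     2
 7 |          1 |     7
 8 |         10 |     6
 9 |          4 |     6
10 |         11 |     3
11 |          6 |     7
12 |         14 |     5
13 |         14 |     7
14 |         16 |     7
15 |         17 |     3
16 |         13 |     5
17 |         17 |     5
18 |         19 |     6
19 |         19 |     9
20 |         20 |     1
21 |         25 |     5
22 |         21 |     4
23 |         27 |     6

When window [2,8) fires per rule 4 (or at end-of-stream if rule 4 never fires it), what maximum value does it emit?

i=0 t=0 v=7: → [0,6); WM=−∞
i=1 t=2 v=4: → [2,8),[0,6); WM=−∞
i=2 t=3 v=5: → [2,8),[0,6); WM=−∞
i=3 t=6 v=4: → [6,12),[4,10),[2,8); WM=5
i=4 t=8 v=7: → [8,14),[6,12),[4,10); WM=5
i=5 t=9 v=1: → [8,14),[6,12),[4,10); WM=5
i=6 t=9 v=2: → [8,14),[6,12),[4,10); WM=5
i=7 t=1 v=7: DROP (t<5-2); WM=8; [0,6) fires=7 [2,8) fires=5
i=8 t=10 v=6: → [10,16),[8,14),[6,12); WM=8
i=9 t=4 v=6: DROP (t<8-2); WM=8
i=10 t=11 v=3: → [10,16),[8,14),[6,12); WM=8
i=11 t=6 v=7: → [6,12),[4,10),[2,8); WM=10; [4,10) fires=7
i=12 t=14 v=5: → [14,20),[12,18),[10,16); WM=10
i=13 t=14 v=7: → [14,20),[12,18),[10,16); WM=10
i=14 t=16 v=7: → [16,22),[14,20),[12,18); WM=10
i=15 t=17 v=3: → [16,22),[14,20),[12,18); WM=16; [6,12) fires=7 [8,14) fires=7 [10,16) fires=7
i=16 t=13 v=5: DROP (t<16-2); WM=16
i=17 t=17 v=5: → [16,22),[14,20),[12,18); WM=16
i=18 t=19 v=6: → [18,24),[16,22),[14,20); WM=16
i=19 t=19 v=9: → [18,24),[16,22),[14,20); WM=18; [12,18) fires=7
i=20 t=20 v=1: → [20,26),[18,24),[16,22); WM=18
i=21 t=25 v=5: → [24,30),[22,28),[20,26); WM=18
i=22 t=21 v=4: → [20,26),[18,24),[16,22); WM=18
i=23 t=27 v=6: → [26,32),[24,30),[22,28); WM=26; [14,20) fires=9 [16,22) fires=9 [18,24) fires=9 [20,26) fires=5

5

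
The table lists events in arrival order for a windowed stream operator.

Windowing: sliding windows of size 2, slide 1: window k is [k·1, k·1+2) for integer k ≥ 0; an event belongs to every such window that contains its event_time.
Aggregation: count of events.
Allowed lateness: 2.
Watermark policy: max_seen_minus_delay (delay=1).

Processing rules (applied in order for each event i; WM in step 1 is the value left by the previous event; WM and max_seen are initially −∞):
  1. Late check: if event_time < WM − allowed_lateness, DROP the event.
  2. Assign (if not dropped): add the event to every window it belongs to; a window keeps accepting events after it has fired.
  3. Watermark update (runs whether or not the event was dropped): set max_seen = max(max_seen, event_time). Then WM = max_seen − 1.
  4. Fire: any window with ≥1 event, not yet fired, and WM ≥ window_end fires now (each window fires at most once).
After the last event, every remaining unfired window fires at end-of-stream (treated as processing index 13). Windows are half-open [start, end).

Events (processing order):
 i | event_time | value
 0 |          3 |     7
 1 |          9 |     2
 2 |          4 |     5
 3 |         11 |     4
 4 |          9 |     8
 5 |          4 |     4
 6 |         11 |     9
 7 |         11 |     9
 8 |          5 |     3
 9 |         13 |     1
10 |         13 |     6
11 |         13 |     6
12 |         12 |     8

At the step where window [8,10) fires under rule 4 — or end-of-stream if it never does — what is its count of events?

i=0 t=3 v=7: → [3,5),[2,4); WM=2
i=1 t=9 v=2: → [9,11),[8,10); WM=8; [2,4) fires=1 [3,5) fires=1
i=2 t=4 v=5: DROP (t<8-2); WM=8
i=3 t=11 v=4: → [11,13),[10,12); WM=10; [8,10) fires=1
i=4 t=9 v=8: → [9,11),[8,10); WM=10
i=5 t=4 v=4: DROP (t<10-2); WM=10
i=6 t=11 v=9: → [11,13),[10,12); WM=10
i=7 t=11 v=9: → [11,13),[10,12); WM=10
i=8 t=5 v=3: DROP (t<10-2); WM=10
i=9 t=13 v=1: → [13,15),[12,14); WM=12; [9,11) fires=2 [10,12) fires=3
i=10 t=13 v=6: → [13,15),[12,14); WM=12
i=11 t=13 v=6: → [13,15),[12,14); WM=12
i=12 t=12 v=8: → [12,14),[11,13); WM=12

1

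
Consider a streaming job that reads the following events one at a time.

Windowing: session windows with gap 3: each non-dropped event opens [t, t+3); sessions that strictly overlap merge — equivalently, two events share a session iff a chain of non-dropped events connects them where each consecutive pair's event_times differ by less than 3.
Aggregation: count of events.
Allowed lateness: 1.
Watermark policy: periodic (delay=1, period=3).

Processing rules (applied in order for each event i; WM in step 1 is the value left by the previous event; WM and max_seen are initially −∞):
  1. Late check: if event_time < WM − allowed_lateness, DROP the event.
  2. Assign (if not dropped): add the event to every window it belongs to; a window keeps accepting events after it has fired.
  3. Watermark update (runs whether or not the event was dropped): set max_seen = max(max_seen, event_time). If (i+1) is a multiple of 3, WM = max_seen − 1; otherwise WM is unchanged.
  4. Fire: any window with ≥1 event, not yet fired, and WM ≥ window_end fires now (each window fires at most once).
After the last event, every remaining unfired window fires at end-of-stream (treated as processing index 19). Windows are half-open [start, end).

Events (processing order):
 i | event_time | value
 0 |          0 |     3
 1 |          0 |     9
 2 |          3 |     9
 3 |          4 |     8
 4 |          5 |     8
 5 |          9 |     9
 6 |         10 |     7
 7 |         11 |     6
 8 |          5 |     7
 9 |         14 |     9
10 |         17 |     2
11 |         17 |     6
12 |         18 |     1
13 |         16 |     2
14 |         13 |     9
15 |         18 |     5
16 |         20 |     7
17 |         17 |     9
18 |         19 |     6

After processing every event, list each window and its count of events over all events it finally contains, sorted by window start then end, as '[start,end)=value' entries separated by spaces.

i=0 t=0 v=3: → [0,3); WM=−∞
i=1 t=0 v=9: → [0,3); WM=−∞
i=2 t=3 v=9: → [3,6); WM=2
i=3 t=4 v=8: → [3,7); WM=2
i=4 t=5 v=8: → [3,8); WM=2
i=5 t=9 v=9: → [9,12); WM=8
i=6 t=10 v=7: → [9,13); WM=8
i=7 t=11 v=6: → [9,14); WM=8
i=8 t=5 v=7: DROP (t<8-1); WM=10
i=9 t=14 v=9: → [14,17); WM=10
i=10 t=17 v=2: → [17,20); WM=10
i=11 t=17 v=6: → [17,20); WM=16
i=12 t=18 v=1: → [17,21); WM=16
i=13 t=16 v=2: → [14,21); WM=16
i=14 t=13 v=9: DROP (t<16-1); WM=17
i=15 t=18 v=5: → [14,21); WM=17
i=16 t=20 v=7: → [14,23); WM=17
i=17 t=17 v=9: → [14,23); WM=19
i=18 t=19 v=6: → [14,23); WM=19

[0,3)=2 [3,8)=3 [9,14)=3 [14,23)=9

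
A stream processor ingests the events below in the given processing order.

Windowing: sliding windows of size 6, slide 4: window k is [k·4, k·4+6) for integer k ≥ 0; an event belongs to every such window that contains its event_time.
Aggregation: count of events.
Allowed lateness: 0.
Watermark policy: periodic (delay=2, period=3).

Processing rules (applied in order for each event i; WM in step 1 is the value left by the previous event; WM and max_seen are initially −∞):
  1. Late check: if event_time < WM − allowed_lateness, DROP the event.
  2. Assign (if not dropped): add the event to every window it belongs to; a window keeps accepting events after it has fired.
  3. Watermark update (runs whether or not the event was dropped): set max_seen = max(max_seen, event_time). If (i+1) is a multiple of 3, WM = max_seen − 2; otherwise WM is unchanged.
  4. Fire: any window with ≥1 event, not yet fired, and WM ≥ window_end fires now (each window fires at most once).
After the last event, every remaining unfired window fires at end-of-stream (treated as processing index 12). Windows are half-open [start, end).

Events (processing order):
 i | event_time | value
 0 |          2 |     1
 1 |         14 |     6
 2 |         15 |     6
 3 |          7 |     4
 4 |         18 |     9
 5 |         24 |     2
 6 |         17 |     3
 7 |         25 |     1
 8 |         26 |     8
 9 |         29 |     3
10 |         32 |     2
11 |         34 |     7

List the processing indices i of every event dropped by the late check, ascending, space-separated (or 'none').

i=0 t=2 v=1: → [0,6); WM=−∞
i=1 t=14 v=6: → [12,18); WM=−∞
i=2 t=15 v=6: → [12,18); WM=13; [0,6) fires=1
i=3 t=7 v=4: DROP (t<13-0); WM=13
i=4 t=18 v=9: → [16,22); WM=13
i=5 t=24 v=2: → [24,30),[20,26); WM=22; [12,18) fires=2 [16,22) fires=1
i=6 t=17 v=3: DROP (t<22-0); WM=22
i=7 t=25 v=1: → [24,30),[20,26); WM=22
i=8 t=26 v=8: → [24,30); WM=24
i=9 t=29 v=3: → [28,34),[24,30); WM=24
i=10 t=32 v=2: → [32,38),[28,34); WM=24
i=11 t=34 v=7: → [32,38); WM=32; [20,26) fires=2 [24,30) fires=4

3 6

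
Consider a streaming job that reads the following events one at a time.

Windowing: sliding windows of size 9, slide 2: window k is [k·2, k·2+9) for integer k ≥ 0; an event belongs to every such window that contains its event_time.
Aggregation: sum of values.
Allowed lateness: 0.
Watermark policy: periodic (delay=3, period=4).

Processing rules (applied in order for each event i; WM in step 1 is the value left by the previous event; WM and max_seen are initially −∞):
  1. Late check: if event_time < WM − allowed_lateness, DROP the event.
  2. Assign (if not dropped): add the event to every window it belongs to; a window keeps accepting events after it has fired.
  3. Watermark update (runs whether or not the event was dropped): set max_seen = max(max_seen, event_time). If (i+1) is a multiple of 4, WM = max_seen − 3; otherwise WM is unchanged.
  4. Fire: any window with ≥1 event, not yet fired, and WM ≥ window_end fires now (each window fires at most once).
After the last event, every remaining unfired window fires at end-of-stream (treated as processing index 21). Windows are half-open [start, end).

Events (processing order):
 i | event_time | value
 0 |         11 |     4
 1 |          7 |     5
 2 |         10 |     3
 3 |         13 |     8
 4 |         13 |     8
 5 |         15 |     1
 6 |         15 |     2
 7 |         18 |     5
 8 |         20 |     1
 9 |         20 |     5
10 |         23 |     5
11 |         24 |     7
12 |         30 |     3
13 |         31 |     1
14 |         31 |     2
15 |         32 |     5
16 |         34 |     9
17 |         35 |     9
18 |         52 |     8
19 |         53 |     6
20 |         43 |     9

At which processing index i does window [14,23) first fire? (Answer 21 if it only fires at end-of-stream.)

15

i=0 t=11 v=4: → [10,19),[8,17),[6,15),[4,13); WM=−∞
i=1 t=7 v=5: → [6,15),[4,13),[2,11),[0,9); WM=−∞
i=2 t=10 v=3: → [10,19),[8,17),[6,15),[4,13),[2,11); WM=−∞
i=3 t=13 v=8: → [12,21),[10,19),[8,17),[6,15); WM=10; [0,9) fires=5
i=4 t=13 v=8: → [12,21),[10,19),[8,17),[6,15); WM=10
i=5 t=15 v=1: → [14,23),[12,21),[10,19),[8,17); WM=10
i=6 t=15 v=2: → [14,23),[12,21),[10,19),[8,17); WM=10
i=7 t=18 v=5: → [18,27),[16,25),[14,23),[12,21),[10,19); WM=15; [2,11) fires=8 [4,13) fires=12 [6,15) fires=28
i=8 t=20 v=1: → [20,29),[18,27),[16,25),[14,23),[12,21); WM=15
i=9 t=20 v=5: → [20,29),[18,27),[16,25),[14,23),[12,21); WM=15
i=10 t=23 v=5: → [22,31),[20,29),[18,27),[16,25); WM=15
i=11 t=24 v=7: → [24,33),[22,31),[20,29),[18,27),[16,25); WM=21; [8,17) fires=26 [10,19) fires=31 [12,21) fires=30
i=12 t=30 v=3: → [30,39),[28,37),[26,35),[24,33),[22,31); WM=21
i=13 t=31 v=1: → [30,39),[28,37),[26,35),[24,33); WM=21
i=14 t=31 v=2: → [30,39),[28,37),[26,35),[24,33); WM=21
i=15 t=32 v=5: → [32,41),[30,39),[28,37),[26,35),[24,33); WM=29; [14,23) fires=14 [16,25) fires=23 [18,27) fires=23 [20,29) fires=18
i=16 t=34 v=9: → [34,43),[32,41),[30,39),[28,37),[26,35); WM=29
i=17 t=35 v=9: → [34,43),[32,41),[30,39),[28,37); WM=29
i=18 t=52 v=8: → [52,61),[50,59),[48,57),[46,55),[44,53); WM=29
i=19 t=53 v=6: → [52,61),[50,59),[48,57),[46,55); WM=50; [22,31) fires=15 [24,33) fires=18 [26,35) fires=20 [28,37) fires=29 [30,39) fires=29 [32,41) fires=23 [34,43) fires=18
i=20 t=43 v=9: DROP (t<50-0); WM=50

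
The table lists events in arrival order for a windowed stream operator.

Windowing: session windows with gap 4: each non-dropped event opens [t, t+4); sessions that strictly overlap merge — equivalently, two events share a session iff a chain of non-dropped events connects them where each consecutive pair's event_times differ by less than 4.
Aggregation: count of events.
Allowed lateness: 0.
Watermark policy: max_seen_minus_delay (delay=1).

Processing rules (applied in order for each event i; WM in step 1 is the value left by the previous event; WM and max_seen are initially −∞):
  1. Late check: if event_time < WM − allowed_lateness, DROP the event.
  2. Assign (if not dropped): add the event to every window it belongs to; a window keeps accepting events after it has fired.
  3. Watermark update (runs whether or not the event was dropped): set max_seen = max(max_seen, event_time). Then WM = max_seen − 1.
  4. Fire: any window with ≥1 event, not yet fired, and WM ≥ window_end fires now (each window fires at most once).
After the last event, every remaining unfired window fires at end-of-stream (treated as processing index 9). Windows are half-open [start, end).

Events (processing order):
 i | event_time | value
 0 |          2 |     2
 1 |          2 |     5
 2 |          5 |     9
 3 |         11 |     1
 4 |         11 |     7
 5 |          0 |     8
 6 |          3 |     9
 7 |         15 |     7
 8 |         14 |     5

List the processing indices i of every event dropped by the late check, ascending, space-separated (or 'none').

5 6

i=0 t=2 v=2: → [2,6); WM=1
i=1 t=2 v=5: → [2,6); WM=1
i=2 t=5 v=9: → [2,9); WM=4
i=3 t=11 v=1: → [11,15); WM=10
i=4 t=11 v=7: → [11,15); WM=10
i=5 t=0 v=8: DROP (t<10-0); WM=10
i=6 t=3 v=9: DROP (t<10-0); WM=10
i=7 t=15 v=7: → [15,19); WM=14
i=8 t=14 v=5: → [11,19); WM=14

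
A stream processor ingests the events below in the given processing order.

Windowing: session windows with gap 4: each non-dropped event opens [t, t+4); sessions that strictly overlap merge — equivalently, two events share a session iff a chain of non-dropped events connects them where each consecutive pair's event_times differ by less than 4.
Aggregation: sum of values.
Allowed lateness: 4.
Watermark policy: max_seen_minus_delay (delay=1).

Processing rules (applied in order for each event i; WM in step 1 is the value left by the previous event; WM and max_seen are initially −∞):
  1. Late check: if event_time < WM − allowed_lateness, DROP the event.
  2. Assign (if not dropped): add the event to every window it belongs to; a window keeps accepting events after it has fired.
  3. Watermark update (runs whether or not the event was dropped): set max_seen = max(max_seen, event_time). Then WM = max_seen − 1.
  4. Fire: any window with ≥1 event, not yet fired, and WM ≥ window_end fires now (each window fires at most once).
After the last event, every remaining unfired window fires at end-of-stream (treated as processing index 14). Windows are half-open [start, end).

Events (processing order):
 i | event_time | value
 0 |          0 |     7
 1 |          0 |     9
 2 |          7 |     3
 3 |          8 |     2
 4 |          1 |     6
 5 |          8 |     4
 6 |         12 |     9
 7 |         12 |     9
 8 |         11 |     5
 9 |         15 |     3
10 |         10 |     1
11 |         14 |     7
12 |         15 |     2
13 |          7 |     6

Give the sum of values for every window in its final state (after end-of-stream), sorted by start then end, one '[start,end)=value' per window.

i=0 t=0 v=7: → [0,4); WM=-1
i=1 t=0 v=9: → [0,4); WM=-1
i=2 t=7 v=3: → [7,11); WM=6
i=3 t=8 v=2: → [7,12); WM=7
i=4 t=1 v=6: DROP (t<7-4); WM=7
i=5 t=8 v=4: → [7,12); WM=7
i=6 t=12 v=9: → [12,16); WM=11
i=7 t=12 v=9: → [12,16); WM=11
i=8 t=11 v=5: → [7,16); WM=11
i=9 t=15 v=3: → [7,19); WM=14
i=10 t=10 v=1: → [7,19); WM=14
i=11 t=14 v=7: → [7,19); WM=14
i=12 t=15 v=2: → [7,19); WM=14
i=13 t=7 v=6: DROP (t<14-4); WM=14

[0,4)=16 [7,19)=45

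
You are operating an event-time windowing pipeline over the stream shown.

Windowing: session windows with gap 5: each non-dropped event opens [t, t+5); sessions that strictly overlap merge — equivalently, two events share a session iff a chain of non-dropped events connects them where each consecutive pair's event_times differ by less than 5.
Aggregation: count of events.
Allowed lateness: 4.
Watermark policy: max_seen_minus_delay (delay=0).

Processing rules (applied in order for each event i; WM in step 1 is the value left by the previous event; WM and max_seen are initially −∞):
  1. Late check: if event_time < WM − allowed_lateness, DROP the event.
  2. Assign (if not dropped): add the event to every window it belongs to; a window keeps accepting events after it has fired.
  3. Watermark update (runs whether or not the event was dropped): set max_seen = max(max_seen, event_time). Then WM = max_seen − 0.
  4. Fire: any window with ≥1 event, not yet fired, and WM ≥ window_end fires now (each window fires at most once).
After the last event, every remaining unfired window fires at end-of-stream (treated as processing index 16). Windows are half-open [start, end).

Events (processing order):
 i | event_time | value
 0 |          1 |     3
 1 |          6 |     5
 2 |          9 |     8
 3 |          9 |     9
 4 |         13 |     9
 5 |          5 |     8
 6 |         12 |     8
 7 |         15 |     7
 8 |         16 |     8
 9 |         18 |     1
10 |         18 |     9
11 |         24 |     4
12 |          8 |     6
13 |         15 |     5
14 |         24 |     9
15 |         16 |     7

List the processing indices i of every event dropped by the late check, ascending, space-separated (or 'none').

i=0 t=1 v=3: → [1,6); WM=1
i=1 t=6 v=5: → [6,11); WM=6
i=2 t=9 v=8: → [6,14); WM=9
i=3 t=9 v=9: → [6,14); WM=9
i=4 t=13 v=9: → [6,18); WM=13
i=5 t=5 v=8: DROP (t<13-4); WM=13
i=6 t=12 v=8: → [6,18); WM=13
i=7 t=15 v=7: → [6,20); WM=15
i=8 t=16 v=8: → [6,21); WM=16
i=9 t=18 v=1: → [6,23); WM=18
i=10 t=18 v=9: → [6,23); WM=18
i=11 t=24 v=4: → [24,29); WM=24
i=12 t=8 v=6: DROP (t<24-4); WM=24
i=13 t=15 v=5: DROP (t<24-4); WM=24
i=14 t=24 v=9: → [24,29); WM=24
i=15 t=16 v=7: DROP (t<24-4); WM=24

5 12 13 15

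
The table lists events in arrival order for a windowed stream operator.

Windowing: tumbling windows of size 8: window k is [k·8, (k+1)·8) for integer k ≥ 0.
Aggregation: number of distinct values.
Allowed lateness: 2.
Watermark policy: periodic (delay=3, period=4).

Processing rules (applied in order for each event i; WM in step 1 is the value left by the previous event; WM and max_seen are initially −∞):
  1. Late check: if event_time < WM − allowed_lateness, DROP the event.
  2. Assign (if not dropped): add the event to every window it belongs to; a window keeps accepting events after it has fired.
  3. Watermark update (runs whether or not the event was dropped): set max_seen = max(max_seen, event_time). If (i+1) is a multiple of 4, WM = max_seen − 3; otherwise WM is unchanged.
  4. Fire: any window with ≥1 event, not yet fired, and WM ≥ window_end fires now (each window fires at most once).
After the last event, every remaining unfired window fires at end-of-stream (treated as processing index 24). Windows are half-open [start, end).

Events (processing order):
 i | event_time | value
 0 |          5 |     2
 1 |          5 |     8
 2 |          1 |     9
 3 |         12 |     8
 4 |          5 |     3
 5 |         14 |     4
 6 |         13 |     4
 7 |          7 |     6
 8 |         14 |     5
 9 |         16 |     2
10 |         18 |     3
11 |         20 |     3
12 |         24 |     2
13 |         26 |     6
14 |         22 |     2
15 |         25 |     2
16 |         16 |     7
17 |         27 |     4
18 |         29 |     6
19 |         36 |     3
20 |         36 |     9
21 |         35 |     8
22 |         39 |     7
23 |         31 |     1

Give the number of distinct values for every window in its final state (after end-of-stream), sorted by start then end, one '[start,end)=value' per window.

[0,8)=4 [8,16)=3 [16,24)=2 [24,32)=4 [32,40)=4

i=0 t=5 v=2: → [0,8); WM=−∞
i=1 t=5 v=8: → [0,8); WM=−∞
i=2 t=1 v=9: → [0,8); WM=−∞
i=3 t=12 v=8: → [8,16); WM=9; [0,8) fires=3
i=4 t=5 v=3: DROP (t<9-2); WM=9
i=5 t=14 v=4: → [8,16); WM=9
i=6 t=13 v=4: → [8,16); WM=9
i=7 t=7 v=6: → [0,8); WM=11
i=8 t=14 v=5: → [8,16); WM=11
i=9 t=16 v=2: → [16,24); WM=11
i=10 t=18 v=3: → [16,24); WM=11
i=11 t=20 v=3: → [16,24); WM=17; [8,16) fires=3
i=12 t=24 v=2: → [24,32); WM=17
i=13 t=26 v=6: → [24,32); WM=17
i=14 t=22 v=2: → [16,24); WM=17
i=15 t=25 v=2: → [24,32); WM=23
i=16 t=16 v=7: DROP (t<23-2); WM=23
i=17 t=27 v=4: → [24,32); WM=23
i=18 t=29 v=6: → [24,32); WM=23
i=19 t=36 v=3: → [32,40); WM=33; [16,24) fires=2 [24,32) fires=3
i=20 t=36 v=9: → [32,40); WM=33
i=21 t=35 v=8: → [32,40); WM=33
i=22 t=39 v=7: → [32,40); WM=33
i=23 t=31 v=1: → [24,32); WM=36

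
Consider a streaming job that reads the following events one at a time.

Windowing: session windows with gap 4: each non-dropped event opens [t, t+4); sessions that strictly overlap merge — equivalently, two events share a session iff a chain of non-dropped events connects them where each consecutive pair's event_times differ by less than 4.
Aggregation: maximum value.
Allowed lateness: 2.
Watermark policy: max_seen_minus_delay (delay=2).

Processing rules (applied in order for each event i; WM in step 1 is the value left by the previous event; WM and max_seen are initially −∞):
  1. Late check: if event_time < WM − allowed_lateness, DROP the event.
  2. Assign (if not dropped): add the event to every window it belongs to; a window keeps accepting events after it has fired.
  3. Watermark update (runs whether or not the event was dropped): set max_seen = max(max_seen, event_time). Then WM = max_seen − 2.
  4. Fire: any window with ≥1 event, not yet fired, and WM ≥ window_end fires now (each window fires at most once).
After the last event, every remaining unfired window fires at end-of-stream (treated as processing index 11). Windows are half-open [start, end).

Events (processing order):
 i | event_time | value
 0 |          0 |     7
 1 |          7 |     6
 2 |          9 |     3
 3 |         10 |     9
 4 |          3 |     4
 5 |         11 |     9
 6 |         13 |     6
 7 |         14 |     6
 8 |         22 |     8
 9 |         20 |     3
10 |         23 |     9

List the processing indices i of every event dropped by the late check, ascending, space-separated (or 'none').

i=0 t=0 v=7: → [0,4); WM=-2
i=1 t=7 v=6: → [7,11); WM=5
i=2 t=9 v=3: → [7,13); WM=7
i=3 t=10 v=9: → [7,14); WM=8
i=4 t=3 v=4: DROP (t<8-2); WM=8
i=5 t=11 v=9: → [7,15); WM=9
i=6 t=13 v=6: → [7,17); WM=11
i=7 t=14 v=6: → [7,18); WM=12
i=8 t=22 v=8: → [22,26); WM=20
i=9 t=20 v=3: → [20,26); WM=20
i=10 t=23 v=9: → [20,27); WM=21

4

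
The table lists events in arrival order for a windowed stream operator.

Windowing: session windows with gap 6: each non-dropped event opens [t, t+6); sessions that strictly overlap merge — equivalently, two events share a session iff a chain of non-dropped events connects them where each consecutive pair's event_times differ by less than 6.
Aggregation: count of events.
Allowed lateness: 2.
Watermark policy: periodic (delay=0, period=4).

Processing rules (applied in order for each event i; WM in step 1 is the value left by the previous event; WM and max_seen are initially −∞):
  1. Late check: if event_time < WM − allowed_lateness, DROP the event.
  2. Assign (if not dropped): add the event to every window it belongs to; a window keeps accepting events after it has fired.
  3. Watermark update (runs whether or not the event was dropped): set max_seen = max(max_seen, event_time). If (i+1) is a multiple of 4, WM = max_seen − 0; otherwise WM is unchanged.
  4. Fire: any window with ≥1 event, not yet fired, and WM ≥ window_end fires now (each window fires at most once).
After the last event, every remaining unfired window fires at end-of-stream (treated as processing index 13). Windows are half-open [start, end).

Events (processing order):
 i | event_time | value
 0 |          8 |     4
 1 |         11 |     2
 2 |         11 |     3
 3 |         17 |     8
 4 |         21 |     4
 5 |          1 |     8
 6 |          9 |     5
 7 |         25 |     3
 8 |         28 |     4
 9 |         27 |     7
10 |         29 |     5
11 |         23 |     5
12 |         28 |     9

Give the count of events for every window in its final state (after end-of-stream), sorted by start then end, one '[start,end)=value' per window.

i=0 t=8 v=4: → [8,14); WM=−∞
i=1 t=11 v=2: → [8,17); WM=−∞
i=2 t=11 v=3: → [8,17); WM=−∞
i=3 t=17 v=8: → [17,23); WM=17
i=4 t=21 v=4: → [17,27); WM=17
i=5 t=1 v=8: DROP (t<17-2); WM=17
i=6 t=9 v=5: DROP (t<17-2); WM=17
i=7 t=25 v=3: → [17,31); WM=25
i=8 t=28 v=4: → [17,34); WM=25
i=9 t=27 v=7: → [17,34); WM=25
i=10 t=29 v=5: → [17,35); WM=25
i=11 t=23 v=5: → [17,35); WM=29
i=12 t=28 v=9: → [17,35); WM=29

[8,17)=3 [17,35)=8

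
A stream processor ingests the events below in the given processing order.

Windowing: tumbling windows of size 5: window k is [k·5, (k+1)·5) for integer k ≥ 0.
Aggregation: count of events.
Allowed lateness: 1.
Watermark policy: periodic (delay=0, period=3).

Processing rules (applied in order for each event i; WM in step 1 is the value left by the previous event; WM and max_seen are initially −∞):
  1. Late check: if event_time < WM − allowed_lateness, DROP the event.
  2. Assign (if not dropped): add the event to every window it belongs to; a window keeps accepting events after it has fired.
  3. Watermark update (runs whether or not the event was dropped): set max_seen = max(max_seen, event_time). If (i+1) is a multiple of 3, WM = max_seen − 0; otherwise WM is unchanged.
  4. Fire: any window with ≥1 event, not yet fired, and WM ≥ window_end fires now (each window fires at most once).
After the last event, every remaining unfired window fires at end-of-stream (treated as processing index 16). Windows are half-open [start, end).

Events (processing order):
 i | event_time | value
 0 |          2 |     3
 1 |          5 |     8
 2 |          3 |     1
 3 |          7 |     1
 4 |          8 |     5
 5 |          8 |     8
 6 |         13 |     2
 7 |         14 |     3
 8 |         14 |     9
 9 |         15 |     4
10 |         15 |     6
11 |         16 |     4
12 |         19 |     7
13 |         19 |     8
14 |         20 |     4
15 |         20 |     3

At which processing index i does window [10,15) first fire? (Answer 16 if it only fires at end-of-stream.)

11

i=0 t=2 v=3: → [0,5); WM=−∞
i=1 t=5 v=8: → [5,10); WM=−∞
i=2 t=3 v=1: → [0,5); WM=5; [0,5) fires=2
i=3 t=7 v=1: → [5,10); WM=5
i=4 t=8 v=5: → [5,10); WM=5
i=5 t=8 v=8: → [5,10); WM=8
i=6 t=13 v=2: → [10,15); WM=8
i=7 t=14 v=3: → [10,15); WM=8
i=8 t=14 v=9: → [10,15); WM=14; [5,10) fires=4
i=9 t=15 v=4: → [15,20); WM=14
i=10 t=15 v=6: → [15,20); WM=14
i=11 t=16 v=4: → [15,20); WM=16; [10,15) fires=3
i=12 t=19 v=7: → [15,20); WM=16
i=13 t=19 v=8: → [15,20); WM=16
i=14 t=20 v=4: → [20,25); WM=20; [15,20) fires=5
i=15 t=20 v=3: → [20,25); WM=20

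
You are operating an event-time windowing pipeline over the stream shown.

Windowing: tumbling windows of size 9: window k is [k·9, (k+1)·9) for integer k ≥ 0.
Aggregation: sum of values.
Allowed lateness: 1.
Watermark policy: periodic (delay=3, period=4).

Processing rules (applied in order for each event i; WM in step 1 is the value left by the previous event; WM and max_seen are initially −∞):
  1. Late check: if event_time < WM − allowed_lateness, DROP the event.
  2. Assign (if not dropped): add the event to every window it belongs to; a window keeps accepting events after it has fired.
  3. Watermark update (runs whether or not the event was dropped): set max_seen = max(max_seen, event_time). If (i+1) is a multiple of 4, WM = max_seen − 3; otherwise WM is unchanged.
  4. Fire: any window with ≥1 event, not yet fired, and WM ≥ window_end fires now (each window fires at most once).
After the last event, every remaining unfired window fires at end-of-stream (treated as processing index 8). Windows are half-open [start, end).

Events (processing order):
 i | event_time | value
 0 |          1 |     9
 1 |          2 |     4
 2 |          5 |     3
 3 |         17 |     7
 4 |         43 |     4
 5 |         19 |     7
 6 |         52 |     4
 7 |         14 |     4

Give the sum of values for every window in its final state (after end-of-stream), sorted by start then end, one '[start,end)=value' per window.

i=0 t=1 v=9: → [0,9); WM=−∞
i=1 t=2 v=4: → [0,9); WM=−∞
i=2 t=5 v=3: → [0,9); WM=−∞
i=3 t=17 v=7: → [9,18); WM=14; [0,9) fires=16
i=4 t=43 v=4: → [36,45); WM=14
i=5 t=19 v=7: → [18,27); WM=14
i=6 t=52 v=4: → [45,54); WM=14
i=7 t=14 v=4: → [9,18); WM=49; [9,18) fires=11 [18,27) fires=7 [36,45) fires=4

[0,9)=16 [9,18)=11 [18,27)=7 [36,45)=4 [45,54)=4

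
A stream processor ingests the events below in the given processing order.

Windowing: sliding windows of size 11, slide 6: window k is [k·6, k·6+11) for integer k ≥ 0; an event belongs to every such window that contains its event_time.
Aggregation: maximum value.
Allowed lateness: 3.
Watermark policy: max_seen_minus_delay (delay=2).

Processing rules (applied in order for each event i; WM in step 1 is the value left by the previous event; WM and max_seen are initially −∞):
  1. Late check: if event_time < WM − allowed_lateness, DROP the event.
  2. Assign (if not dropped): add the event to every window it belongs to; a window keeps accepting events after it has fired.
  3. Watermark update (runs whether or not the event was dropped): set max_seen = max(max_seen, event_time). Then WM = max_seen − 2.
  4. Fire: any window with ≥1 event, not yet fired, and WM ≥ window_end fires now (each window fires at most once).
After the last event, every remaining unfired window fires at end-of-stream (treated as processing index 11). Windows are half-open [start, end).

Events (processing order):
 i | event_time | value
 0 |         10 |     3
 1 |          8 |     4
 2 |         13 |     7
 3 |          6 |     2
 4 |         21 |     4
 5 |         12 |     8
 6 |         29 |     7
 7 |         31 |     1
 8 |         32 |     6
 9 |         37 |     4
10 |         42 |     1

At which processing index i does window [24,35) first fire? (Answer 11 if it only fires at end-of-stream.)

9

i=0 t=10 v=3: → [6,17),[0,11); WM=8
i=1 t=8 v=4: → [6,17),[0,11); WM=8
i=2 t=13 v=7: → [12,23),[6,17); WM=11; [0,11) fires=4
i=3 t=6 v=2: DROP (t<11-3); WM=11
i=4 t=21 v=4: → [18,29),[12,23); WM=19; [6,17) fires=7
i=5 t=12 v=8: DROP (t<19-3); WM=19
i=6 t=29 v=7: → [24,35); WM=27; [12,23) fires=7
i=7 t=31 v=1: → [30,41),[24,35); WM=29; [18,29) fires=4
i=8 t=32 v=6: → [30,41),[24,35); WM=30
i=9 t=37 v=4: → [36,47),[30,41); WM=35; [24,35) fires=7
i=10 t=42 v=1: → [42,53),[36,47); WM=40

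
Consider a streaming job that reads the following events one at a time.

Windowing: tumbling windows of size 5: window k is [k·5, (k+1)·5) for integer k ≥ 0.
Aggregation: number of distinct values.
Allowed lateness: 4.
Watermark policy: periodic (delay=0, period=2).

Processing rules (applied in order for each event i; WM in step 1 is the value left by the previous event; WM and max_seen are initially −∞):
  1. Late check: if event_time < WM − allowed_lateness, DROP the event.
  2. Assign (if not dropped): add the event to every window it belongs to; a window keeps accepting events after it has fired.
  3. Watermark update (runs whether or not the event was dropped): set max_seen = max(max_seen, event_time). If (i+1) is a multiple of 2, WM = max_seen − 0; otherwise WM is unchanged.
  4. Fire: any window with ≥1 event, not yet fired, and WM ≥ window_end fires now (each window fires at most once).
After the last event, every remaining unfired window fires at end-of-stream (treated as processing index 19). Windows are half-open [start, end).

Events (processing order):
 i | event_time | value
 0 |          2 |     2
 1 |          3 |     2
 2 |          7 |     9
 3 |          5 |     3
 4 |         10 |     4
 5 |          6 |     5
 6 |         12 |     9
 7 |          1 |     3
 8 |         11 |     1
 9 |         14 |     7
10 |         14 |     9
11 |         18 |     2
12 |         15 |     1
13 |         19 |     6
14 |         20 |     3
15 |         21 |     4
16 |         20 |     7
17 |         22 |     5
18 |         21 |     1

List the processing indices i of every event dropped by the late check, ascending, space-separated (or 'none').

i=0 t=2 v=2: → [0,5); WM=−∞
i=1 t=3 v=2: → [0,5); WM=3
i=2 t=7 v=9: → [5,10); WM=3
i=3 t=5 v=3: → [5,10); WM=7; [0,5) fires=1
i=4 t=10 v=4: → [10,15); WM=7
i=5 t=6 v=5: → [5,10); WM=10; [5,10) fires=3
i=6 t=12 v=9: → [10,15); WM=10
i=7 t=1 v=3: DROP (t<10-4); WM=12
i=8 t=11 v=1: → [10,15); WM=12
i=9 t=14 v=7: → [10,15); WM=14
i=10 t=14 v=9: → [10,15); WM=14
i=11 t=18 v=2: → [15,20); WM=18; [10,15) fires=4
i=12 t=15 v=1: → [15,20); WM=18
i=13 t=19 v=6: → [15,20); WM=19
i=14 t=20 v=3: → [20,25); WM=19
i=15 t=21 v=4: → [20,25); WM=21; [15,20) fires=3
i=16 t=20 v=7: → [20,25); WM=21
i=17 t=22 v=5: → [20,25); WM=22
i=18 t=21 v=1: → [20,25); WM=22

7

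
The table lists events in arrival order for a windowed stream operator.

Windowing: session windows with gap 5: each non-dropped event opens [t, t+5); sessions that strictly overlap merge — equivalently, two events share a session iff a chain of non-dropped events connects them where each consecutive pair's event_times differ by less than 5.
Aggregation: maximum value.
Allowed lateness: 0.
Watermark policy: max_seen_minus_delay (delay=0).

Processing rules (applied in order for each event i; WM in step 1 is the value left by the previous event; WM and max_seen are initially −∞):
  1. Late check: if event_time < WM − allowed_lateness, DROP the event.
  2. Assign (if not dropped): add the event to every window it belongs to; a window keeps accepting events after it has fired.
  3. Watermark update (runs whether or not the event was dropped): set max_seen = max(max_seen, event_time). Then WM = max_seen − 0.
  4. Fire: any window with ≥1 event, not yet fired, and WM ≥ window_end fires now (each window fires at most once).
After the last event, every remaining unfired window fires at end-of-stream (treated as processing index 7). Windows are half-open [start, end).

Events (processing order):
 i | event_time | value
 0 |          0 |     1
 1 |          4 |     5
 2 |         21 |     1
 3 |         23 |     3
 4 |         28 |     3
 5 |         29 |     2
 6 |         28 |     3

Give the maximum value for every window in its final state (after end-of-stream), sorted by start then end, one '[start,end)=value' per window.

[0,9)=5 [21,28)=3 [28,34)=3

i=0 t=0 v=1: → [0,5); WM=0
i=1 t=4 v=5: → [0,9); WM=4
i=2 t=21 v=1: → [21,26); WM=21
i=3 t=23 v=3: → [21,28); WM=23
i=4 t=28 v=3: → [28,33); WM=28
i=5 t=29 v=2: → [28,34); WM=29
i=6 t=28 v=3: DROP (t<29-0); WM=29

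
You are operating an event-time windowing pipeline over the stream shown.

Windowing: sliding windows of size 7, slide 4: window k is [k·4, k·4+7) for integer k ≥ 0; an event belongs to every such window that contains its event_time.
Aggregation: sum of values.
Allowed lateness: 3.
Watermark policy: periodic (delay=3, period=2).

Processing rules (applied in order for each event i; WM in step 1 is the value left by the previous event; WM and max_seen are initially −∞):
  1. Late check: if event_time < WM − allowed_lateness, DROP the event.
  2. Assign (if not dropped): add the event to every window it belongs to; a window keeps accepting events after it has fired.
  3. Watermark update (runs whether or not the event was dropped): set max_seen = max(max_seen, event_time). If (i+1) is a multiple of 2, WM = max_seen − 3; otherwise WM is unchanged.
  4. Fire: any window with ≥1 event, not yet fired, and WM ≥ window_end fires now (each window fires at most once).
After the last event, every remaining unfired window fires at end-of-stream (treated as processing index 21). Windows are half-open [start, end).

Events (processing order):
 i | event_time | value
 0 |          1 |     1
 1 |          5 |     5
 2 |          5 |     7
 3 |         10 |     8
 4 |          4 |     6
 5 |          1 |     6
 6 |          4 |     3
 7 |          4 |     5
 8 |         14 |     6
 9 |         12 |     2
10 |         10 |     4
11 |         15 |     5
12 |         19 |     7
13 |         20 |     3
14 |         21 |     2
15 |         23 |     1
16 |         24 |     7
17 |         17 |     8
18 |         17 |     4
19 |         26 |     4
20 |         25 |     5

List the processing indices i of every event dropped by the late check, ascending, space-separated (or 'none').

5 18

i=0 t=1 v=1: → [0,7); WM=−∞
i=1 t=5 v=5: → [4,11),[0,7); WM=2
i=2 t=5 v=7: → [4,11),[0,7); WM=2
i=3 t=10 v=8: → [8,15),[4,11); WM=7; [0,7) fires=13
i=4 t=4 v=6: → [4,11),[0,7); WM=7
i=5 t=1 v=6: DROP (t<7-3); WM=7
i=6 t=4 v=3: → [4,11),[0,7); WM=7
i=7 t=4 v=5: → [4,11),[0,7); WM=7
i=8 t=14 v=6: → [12,19),[8,15); WM=7
i=9 t=12 v=2: → [12,19),[8,15); WM=11; [4,11) fires=34
i=10 t=10 v=4: → [8,15),[4,11); WM=11
i=11 t=15 v=5: → [12,19); WM=12
i=12 t=19 v=7: → [16,23); WM=12
i=13 t=20 v=3: → [20,27),[16,23); WM=17; [8,15) fires=20
i=14 t=21 v=2: → [20,27),[16,23); WM=17
i=15 t=23 v=1: → [20,27); WM=20; [12,19) fires=13
i=16 t=24 v=7: → [24,31),[20,27); WM=20
i=17 t=17 v=8: → [16,23),[12,19); WM=21
i=18 t=17 v=4: DROP (t<21-3); WM=21
i=19 t=26 v=4: → [24,31),[20,27); WM=23; [16,23) fires=20
i=20 t=25 v=5: → [24,31),[20,27); WM=23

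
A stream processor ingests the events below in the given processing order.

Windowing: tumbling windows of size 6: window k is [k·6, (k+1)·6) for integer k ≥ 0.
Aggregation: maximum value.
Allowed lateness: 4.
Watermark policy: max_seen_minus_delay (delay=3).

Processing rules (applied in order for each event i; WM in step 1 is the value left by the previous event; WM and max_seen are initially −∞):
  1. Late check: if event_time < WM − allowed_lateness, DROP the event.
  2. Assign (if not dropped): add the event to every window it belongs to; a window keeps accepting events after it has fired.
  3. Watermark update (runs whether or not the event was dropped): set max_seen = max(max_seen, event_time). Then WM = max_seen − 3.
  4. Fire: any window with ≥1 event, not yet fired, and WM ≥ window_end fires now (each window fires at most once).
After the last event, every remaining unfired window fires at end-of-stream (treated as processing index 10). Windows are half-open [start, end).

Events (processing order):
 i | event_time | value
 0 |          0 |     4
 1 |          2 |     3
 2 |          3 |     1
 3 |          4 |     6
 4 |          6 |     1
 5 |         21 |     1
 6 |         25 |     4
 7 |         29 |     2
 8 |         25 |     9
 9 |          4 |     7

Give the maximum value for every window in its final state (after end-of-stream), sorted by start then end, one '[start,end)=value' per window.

[0,6)=6 [6,12)=1 [18,24)=1 [24,30)=9

i=0 t=0 v=4: → [0,6); WM=-3
i=1 t=2 v=3: → [0,6); WM=-1
i=2 t=3 v=1: → [0,6); WM=0
i=3 t=4 v=6: → [0,6); WM=1
i=4 t=6 v=1: → [6,12); WM=3
i=5 t=21 v=1: → [18,24); WM=18; [0,6) fires=6 [6,12) fires=1
i=6 t=25 v=4: → [24,30); WM=22
i=7 t=29 v=2: → [24,30); WM=26; [18,24) fires=1
i=8 t=25 v=9: → [24,30); WM=26
i=9 t=4 v=7: DROP (t<26-4); WM=26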